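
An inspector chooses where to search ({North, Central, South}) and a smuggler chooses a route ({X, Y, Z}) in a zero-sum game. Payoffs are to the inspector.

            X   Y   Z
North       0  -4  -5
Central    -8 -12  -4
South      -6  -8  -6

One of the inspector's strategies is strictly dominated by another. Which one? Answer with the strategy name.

North gives a strictly higher payoff than South against every column: 0 > -6, -4 > -8, -5 > -6.
So South is strictly dominated and the inspector never plays it.

South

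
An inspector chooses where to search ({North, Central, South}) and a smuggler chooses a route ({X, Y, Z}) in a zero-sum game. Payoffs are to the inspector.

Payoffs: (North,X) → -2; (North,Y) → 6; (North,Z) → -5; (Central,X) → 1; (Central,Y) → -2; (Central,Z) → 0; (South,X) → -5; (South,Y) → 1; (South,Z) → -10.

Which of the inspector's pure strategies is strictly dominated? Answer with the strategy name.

South

North gives a strictly higher payoff than South against every column: -2 > -5, 6 > 1, -5 > -10.
So South is strictly dominated and the inspector never plays it.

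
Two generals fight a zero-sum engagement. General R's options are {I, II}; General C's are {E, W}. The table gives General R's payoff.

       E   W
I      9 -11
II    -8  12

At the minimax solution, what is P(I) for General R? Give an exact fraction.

1/2

Row minima: I → -11, II → -8; maximin = -8.
Column maxima: E → 9, W → 12; minimax = 9.
-8 ≠ 9, so there is no saddle point; optimal play is mixed.
Let General R play I with probability p. Expected payoff against E: 9p + (-8)(1−p) = 17p − 8; against W: (-11)p + 12(1−p) = −23p + 12.
Setting these equal: 17p − 8 = −23p + 12 ⇒ 40p = 20 ⇒ p = 1/2, and the value is (17)·(1/2) − 8 = 1/2.
For General C: with q = P(E), equating I's and II's payoffs gives 20q − 11 = −20q + 12 ⇒ q = 23/40.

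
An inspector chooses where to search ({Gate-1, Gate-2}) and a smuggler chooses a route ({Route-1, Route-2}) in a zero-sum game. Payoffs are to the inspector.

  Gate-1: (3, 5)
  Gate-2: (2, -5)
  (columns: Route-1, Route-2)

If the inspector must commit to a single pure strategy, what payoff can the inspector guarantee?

Row minima: Gate-1 → 3, Gate-2 → -5.
The best of these is 3.

3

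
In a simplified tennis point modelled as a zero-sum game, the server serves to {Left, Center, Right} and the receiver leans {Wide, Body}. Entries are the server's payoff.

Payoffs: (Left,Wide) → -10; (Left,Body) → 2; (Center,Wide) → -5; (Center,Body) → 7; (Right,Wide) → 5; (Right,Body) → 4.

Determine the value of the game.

Row minima: Left → -10, Center → -5, Right → 4; maximin = 4.
Column maxima: Wide → 5, Body → 7; minimax = 5.
4 ≠ 5, so there is no saddle point; optimal play is mixed.
Left is strictly dominated by Center, so the server never plays it.
On the remaining 2×2 (Center, Right vs Wide, Body):
Let the server play Center with probability p. Expected payoff against Wide: (-5)p + 5(1−p) = −10p + 5; against Body: 7p + 4(1−p) = 3p + 4.
Setting these equal: −10p + 5 = 3p + 4 ⇒ −13p = -1 ⇒ p = 1/13, and the value is (-10)·(1/13) + 5 = 55/13.
For the receiver: with q = P(Wide), equating Center's and Right's payoffs gives −12q + 7 = q + 4 ⇒ q = 3/13.

55/13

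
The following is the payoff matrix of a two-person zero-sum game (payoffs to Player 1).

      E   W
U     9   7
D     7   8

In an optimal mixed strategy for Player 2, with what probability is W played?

Row minima: U → 7, D → 7; maximin = 7.
Column maxima: E → 9, W → 8; minimax = 8.
7 ≠ 8, so there is no saddle point; optimal play is mixed.
Let Player 1 play U with probability p. Expected payoff against E: 9p + 7(1−p) = 2p + 7; against W: 7p + 8(1−p) = −p + 8.
Setting these equal: 2p + 7 = −p + 8 ⇒ 3p = 1 ⇒ p = 1/3, and the value is (2)·(1/3) + 7 = 23/3.
For Player 2: with q = P(E), equating U's and D's payoffs gives 2q + 7 = −q + 8 ⇒ q = 1/3.

2/3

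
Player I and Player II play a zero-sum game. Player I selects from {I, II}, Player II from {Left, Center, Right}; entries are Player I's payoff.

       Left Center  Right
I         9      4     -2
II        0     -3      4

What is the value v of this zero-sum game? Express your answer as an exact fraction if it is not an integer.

Row minima: I → -2, II → -3; maximin = -2.
Column maxima: Left → 9, Center → 4, Right → 4; minimax = 4.
-2 ≠ 4, so there is no saddle point; optimal play is mixed.
Left is strictly dominated by Center (it gives Player I strictly more in every row), so Player II never plays it.
On the remaining 2×2 (I, II vs Center, Right):
Let Player I play I with probability p. Expected payoff against Center: 4p + (-3)(1−p) = 7p − 3; against Right: (-2)p + 4(1−p) = −6p + 4.
Setting these equal: 7p − 3 = −6p + 4 ⇒ 13p = 7 ⇒ p = 7/13, and the value is (7)·(7/13) − 3 = 10/13.
For Player II: with q = P(Center), equating I's and II's payoffs gives 6q − 2 = −7q + 4 ⇒ q = 6/13.

10/13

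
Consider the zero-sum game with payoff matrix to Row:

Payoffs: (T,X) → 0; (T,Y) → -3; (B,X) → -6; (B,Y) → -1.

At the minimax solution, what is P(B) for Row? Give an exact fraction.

3/8

Row minima: T → -3, B → -6; maximin = -3.
Column maxima: X → 0, Y → -1; minimax = -1.
-3 ≠ -1, so there is no saddle point; optimal play is mixed.
Let Row play T with probability p. Expected payoff against X: 0p + (-6)(1−p) = 6p − 6; against Y: (-3)p + (-1)(1−p) = −2p − 1.
Setting these equal: 6p − 6 = −2p − 1 ⇒ 8p = 5 ⇒ p = 5/8, and the value is (6)·(5/8) − 6 = -9/4.
For Column: with q = P(X), equating T's and B's payoffs gives 3q − 3 = −5q − 1 ⇒ q = 1/4.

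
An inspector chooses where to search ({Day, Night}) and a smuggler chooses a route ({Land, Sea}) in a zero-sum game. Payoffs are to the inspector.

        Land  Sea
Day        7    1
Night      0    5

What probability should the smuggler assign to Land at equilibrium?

Row minima: Day → 1, Night → 0; maximin = 1.
Column maxima: Land → 7, Sea → 5; minimax = 5.
1 ≠ 5, so there is no saddle point; optimal play is mixed.
Let the inspector play Day with probability p. Expected payoff against Land: 7p + 0(1−p) = 7p; against Sea: 1p + 5(1−p) = −4p + 5.
Setting these equal: 7p = −4p + 5 ⇒ 11p = 5 ⇒ p = 5/11, and the value is (7)·(5/11) = 35/11.
For the smuggler: with q = P(Land), equating Day's and Night's payoffs gives 6q + 1 = −5q + 5 ⇒ q = 4/11.

4/11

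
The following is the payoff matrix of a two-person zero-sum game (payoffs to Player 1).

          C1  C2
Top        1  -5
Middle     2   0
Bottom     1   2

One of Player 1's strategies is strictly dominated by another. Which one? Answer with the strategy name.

Middle gives a strictly higher payoff than Top against every column: 2 > 1, 0 > -5.
So Top is strictly dominated and Player 1 never plays it.

Top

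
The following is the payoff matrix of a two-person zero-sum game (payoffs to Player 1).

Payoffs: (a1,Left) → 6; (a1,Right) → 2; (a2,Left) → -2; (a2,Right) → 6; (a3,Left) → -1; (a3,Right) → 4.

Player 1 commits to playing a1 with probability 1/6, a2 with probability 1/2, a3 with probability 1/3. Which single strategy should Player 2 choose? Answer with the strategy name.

Left

If Player 2 plays Left, Player 1's expected payoff is (1/6)·6 + (1/2)·(-2) + (1/3)·(-1) = -1/3.
If Player 2 plays Right, Player 1's expected payoff is (1/6)·2 + (1/2)·6 + (1/3)·4 = 14/3.
Player 2 minimizes Player 1's payoff; the smallest is -1/3, so the best response is Left.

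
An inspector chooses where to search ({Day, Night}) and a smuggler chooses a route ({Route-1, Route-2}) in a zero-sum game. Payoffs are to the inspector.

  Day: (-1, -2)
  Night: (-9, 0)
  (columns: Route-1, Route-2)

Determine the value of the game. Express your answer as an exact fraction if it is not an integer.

-9/5

Row minima: Day → -2, Night → -9; maximin = -2.
Column maxima: Route-1 → -1, Route-2 → 0; minimax = -1.
-2 ≠ -1, so there is no saddle point; optimal play is mixed.
Let the inspector play Day with probability p. Expected payoff against Route-1: (-1)p + (-9)(1−p) = 8p − 9; against Route-2: (-2)p + 0(1−p) = −2p.
Setting these equal: 8p − 9 = −2p ⇒ 10p = 9 ⇒ p = 9/10, and the value is (8)·(9/10) − 9 = -9/5.
For the smuggler: with q = P(Route-1), equating Day's and Night's payoffs gives q − 2 = −9q ⇒ q = 1/5.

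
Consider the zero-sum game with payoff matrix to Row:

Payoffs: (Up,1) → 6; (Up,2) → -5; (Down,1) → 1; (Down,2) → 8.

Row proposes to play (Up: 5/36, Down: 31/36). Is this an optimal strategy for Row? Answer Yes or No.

No

Against 1 this mix gives (5/36)·6 + (31/36)·1 = 61/36.
Against 2 this mix gives (5/36)·(-5) + (31/36)·8 = 223/36.
Column will play 1, holding Row to 61/36. Shifting weight toward the row that does better against 1 would raise this floor (the equalizing mix achieves 53/18 against both 1 and 2), so the proposed strategy is not optimal.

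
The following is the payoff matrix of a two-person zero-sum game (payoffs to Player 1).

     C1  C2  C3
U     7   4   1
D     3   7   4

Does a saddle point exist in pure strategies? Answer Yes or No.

Row minima: U → 1, D → 3; maximin = 3.
Column maxima: C1 → 7, C2 → 7, C3 → 4; minimax = 4.
3 ≠ 4, so no pure-strategy equilibrium exists.

No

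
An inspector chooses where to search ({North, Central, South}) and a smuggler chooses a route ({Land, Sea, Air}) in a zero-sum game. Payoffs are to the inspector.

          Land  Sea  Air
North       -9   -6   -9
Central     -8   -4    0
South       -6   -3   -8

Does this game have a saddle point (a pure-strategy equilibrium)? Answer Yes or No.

Row minima: North → -9, Central → -8, South → -8; maximin = -8.
Column maxima: Land → -6, Sea → -3, Air → 0; minimax = -6.
-8 ≠ -6, so no pure-strategy equilibrium exists.

No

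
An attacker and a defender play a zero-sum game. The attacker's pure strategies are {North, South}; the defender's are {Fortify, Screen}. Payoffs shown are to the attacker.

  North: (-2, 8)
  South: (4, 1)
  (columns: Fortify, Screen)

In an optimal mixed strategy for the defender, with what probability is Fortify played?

Row minima: North → -2, South → 1; maximin = 1.
Column maxima: Fortify → 4, Screen → 8; minimax = 4.
1 ≠ 4, so there is no saddle point; optimal play is mixed.
Let the attacker play North with probability p. Expected payoff against Fortify: (-2)p + 4(1−p) = −6p + 4; against Screen: 8p + 1(1−p) = 7p + 1.
Setting these equal: −6p + 4 = 7p + 1 ⇒ −13p = -3 ⇒ p = 3/13, and the value is (-6)·(3/13) + 4 = 34/13.
For the defender: with q = P(Fortify), equating North's and South's payoffs gives −10q + 8 = 3q + 1 ⇒ q = 7/13.

7/13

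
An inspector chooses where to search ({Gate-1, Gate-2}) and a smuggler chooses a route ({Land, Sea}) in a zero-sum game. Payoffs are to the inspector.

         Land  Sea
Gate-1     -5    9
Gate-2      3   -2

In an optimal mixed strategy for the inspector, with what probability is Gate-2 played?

Row minima: Gate-1 → -5, Gate-2 → -2; maximin = -2.
Column maxima: Land → 3, Sea → 9; minimax = 3.
-2 ≠ 3, so there is no saddle point; optimal play is mixed.
Let the inspector play Gate-1 with probability p. Expected payoff against Land: (-5)p + 3(1−p) = −8p + 3; against Sea: 9p + (-2)(1−p) = 11p − 2.
Setting these equal: −8p + 3 = 11p − 2 ⇒ −19p = -5 ⇒ p = 5/19, and the value is (-8)·(5/19) + 3 = 17/19.
For the smuggler: with q = P(Land), equating Gate-1's and Gate-2's payoffs gives −14q + 9 = 5q − 2 ⇒ q = 11/19.

14/19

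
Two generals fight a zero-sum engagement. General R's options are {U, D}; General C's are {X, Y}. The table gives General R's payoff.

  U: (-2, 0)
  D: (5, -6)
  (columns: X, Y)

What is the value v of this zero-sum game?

Row minima: U → -2, D → -6; maximin = -2.
Column maxima: X → 5, Y → 0; minimax = 0.
-2 ≠ 0, so there is no saddle point; optimal play is mixed.
Let General R play U with probability p. Expected payoff against X: (-2)p + 5(1−p) = −7p + 5; against Y: 0p + (-6)(1−p) = 6p − 6.
Setting these equal: −7p + 5 = 6p − 6 ⇒ −13p = -11 ⇒ p = 11/13, and the value is (-7)·(11/13) + 5 = -12/13.
For General C: with q = P(X), equating U's and D's payoffs gives −2q = 11q − 6 ⇒ q = 6/13.

-12/13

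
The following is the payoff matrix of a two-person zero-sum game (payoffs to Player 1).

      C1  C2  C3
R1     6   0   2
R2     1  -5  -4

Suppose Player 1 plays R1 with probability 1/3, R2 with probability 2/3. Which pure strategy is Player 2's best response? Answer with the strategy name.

C2

If Player 2 plays C1, Player 1's expected payoff is (1/3)·6 + (2/3)·1 = 8/3.
If Player 2 plays C2, Player 1's expected payoff is (1/3)·0 + (2/3)·(-5) = -10/3.
If Player 2 plays C3, Player 1's expected payoff is (1/3)·2 + (2/3)·(-4) = -2.
Player 2 minimizes Player 1's payoff; the smallest is -10/3, so the best response is C2.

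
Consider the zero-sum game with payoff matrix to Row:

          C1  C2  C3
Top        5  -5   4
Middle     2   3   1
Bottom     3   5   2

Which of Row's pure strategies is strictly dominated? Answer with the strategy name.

Bottom gives a strictly higher payoff than Middle against every column: 3 > 2, 5 > 3, 2 > 1.
So Middle is strictly dominated and Row never plays it.

Middle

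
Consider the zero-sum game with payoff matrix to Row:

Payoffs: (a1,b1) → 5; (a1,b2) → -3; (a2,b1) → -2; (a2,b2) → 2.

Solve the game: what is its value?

Row minima: a1 → -3, a2 → -2; maximin = -2.
Column maxima: b1 → 5, b2 → 2; minimax = 2.
-2 ≠ 2, so there is no saddle point; optimal play is mixed.
Let Row play a1 with probability p. Expected payoff against b1: 5p + (-2)(1−p) = 7p − 2; against b2: (-3)p + 2(1−p) = −5p + 2.
Setting these equal: 7p − 2 = −5p + 2 ⇒ 12p = 4 ⇒ p = 1/3, and the value is (7)·(1/3) − 2 = 1/3.
For Column: with q = P(b1), equating a1's and a2's payoffs gives 8q − 3 = −4q + 2 ⇒ q = 5/12.

1/3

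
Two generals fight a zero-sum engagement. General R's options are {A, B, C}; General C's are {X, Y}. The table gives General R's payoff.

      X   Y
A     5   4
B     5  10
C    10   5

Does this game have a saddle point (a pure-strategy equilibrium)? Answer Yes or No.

No

Row minima: A → 4, B → 5, C → 5; maximin = 5.
Column maxima: X → 10, Y → 10; minimax = 10.
5 ≠ 10, so no pure-strategy equilibrium exists.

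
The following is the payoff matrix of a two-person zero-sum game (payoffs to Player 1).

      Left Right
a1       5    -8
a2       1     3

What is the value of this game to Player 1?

Row minima: a1 → -8, a2 → 1; maximin = 1.
Column maxima: Left → 5, Right → 3; minimax = 3.
1 ≠ 3, so there is no saddle point; optimal play is mixed.
Let Player 1 play a1 with probability p. Expected payoff against Left: 5p + 1(1−p) = 4p + 1; against Right: (-8)p + 3(1−p) = −11p + 3.
Setting these equal: 4p + 1 = −11p + 3 ⇒ 15p = 2 ⇒ p = 2/15, and the value is (4)·(2/15) + 1 = 23/15.
For Player 2: with q = P(Left), equating a1's and a2's payoffs gives 13q − 8 = −2q + 3 ⇒ q = 11/15.

23/15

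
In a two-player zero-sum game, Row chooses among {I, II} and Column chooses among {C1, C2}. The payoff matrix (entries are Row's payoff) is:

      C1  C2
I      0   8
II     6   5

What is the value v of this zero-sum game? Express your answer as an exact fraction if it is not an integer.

Row minima: I → 0, II → 5; maximin = 5.
Column maxima: C1 → 6, C2 → 8; minimax = 6.
5 ≠ 6, so there is no saddle point; optimal play is mixed.
Let Row play I with probability p. Expected payoff against C1: 0p + 6(1−p) = −6p + 6; against C2: 8p + 5(1−p) = 3p + 5.
Setting these equal: −6p + 6 = 3p + 5 ⇒ −9p = -1 ⇒ p = 1/9, and the value is (-6)·(1/9) + 6 = 16/3.
For Column: with q = P(C1), equating I's and II's payoffs gives −8q + 8 = q + 5 ⇒ q = 1/3.

16/3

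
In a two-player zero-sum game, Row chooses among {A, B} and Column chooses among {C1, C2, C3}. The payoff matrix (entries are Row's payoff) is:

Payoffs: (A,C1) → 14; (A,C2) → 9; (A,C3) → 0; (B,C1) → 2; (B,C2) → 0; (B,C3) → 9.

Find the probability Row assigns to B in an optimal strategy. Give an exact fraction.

1/2

Row minima: A → 0, B → 0; maximin = 0.
Column maxima: C1 → 14, C2 → 9, C3 → 9; minimax = 9.
0 ≠ 9, so there is no saddle point; optimal play is mixed.
C1 is strictly dominated by C2 (it gives Row strictly more in every row), so Column never plays it.
On the remaining 2×2 (A, B vs C2, C3):
Let Row play A with probability p. Expected payoff against C2: 9p + 0(1−p) = 9p; against C3: 0p + 9(1−p) = −9p + 9.
Setting these equal: 9p = −9p + 9 ⇒ 18p = 9 ⇒ p = 1/2, and the value is (9)·(1/2) = 9/2.
For Column: with q = P(C2), equating A's and B's payoffs gives 9q = −9q + 9 ⇒ q = 1/2.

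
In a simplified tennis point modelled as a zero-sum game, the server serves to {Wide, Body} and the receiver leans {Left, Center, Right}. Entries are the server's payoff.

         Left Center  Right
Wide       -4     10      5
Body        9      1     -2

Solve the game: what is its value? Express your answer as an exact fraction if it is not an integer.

Row minima: Wide → -4, Body → -2; maximin = -2.
Column maxima: Left → 9, Center → 10, Right → 5; minimax = 5.
-2 ≠ 5, so there is no saddle point; optimal play is mixed.
Center is strictly dominated by Right (it gives the server strictly more in every row), so the receiver never plays it.
On the remaining 2×2 (Wide, Body vs Left, Right):
Let the server play Wide with probability p. Expected payoff against Left: (-4)p + 9(1−p) = −13p + 9; against Right: 5p + (-2)(1−p) = 7p − 2.
Setting these equal: −13p + 9 = 7p − 2 ⇒ −20p = -11 ⇒ p = 11/20, and the value is (-13)·(11/20) + 9 = 37/20.
For the receiver: with q = P(Left), equating Wide's and Body's payoffs gives −9q + 5 = 11q − 2 ⇒ q = 7/20.

37/20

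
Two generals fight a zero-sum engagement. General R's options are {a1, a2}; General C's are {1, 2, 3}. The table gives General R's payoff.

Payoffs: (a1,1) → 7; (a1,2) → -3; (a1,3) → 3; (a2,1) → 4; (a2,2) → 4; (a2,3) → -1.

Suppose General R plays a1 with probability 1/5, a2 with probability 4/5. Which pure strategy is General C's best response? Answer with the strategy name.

If General C plays 1, General R's expected payoff is (1/5)·7 + (4/5)·4 = 23/5.
If General C plays 2, General R's expected payoff is (1/5)·(-3) + (4/5)·4 = 13/5.
If General C plays 3, General R's expected payoff is (1/5)·3 + (4/5)·(-1) = -1/5.
General C minimizes General R's payoff; the smallest is -1/5, so the best response is 3.

3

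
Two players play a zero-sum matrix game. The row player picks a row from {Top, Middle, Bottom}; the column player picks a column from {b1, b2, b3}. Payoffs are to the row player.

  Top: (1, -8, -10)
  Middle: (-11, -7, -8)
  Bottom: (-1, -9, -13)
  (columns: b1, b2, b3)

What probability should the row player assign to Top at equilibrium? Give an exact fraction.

3/14

Row minima: Top → -10, Middle → -11, Bottom → -13; maximin = -10.
Column maxima: b1 → 1, b2 → -7, b3 → -8; minimax = -8.
-10 ≠ -8, so there is no saddle point; optimal play is mixed.
Bottom is strictly dominated by Top, so the row player never plays it.
b2 is strictly dominated by b3 (it gives the row player strictly more in every row), so the column player never plays it.
On the remaining 2×2 (Top, Middle vs b1, b3):
Let the row player play Top with probability p. Expected payoff against b1: 1p + (-11)(1−p) = 12p − 11; against b3: (-10)p + (-8)(1−p) = −2p − 8.
Setting these equal: 12p − 11 = −2p − 8 ⇒ 14p = 3 ⇒ p = 3/14, and the value is (12)·(3/14) − 11 = -59/7.
For the column player: with q = P(b1), equating Top's and Middle's payoffs gives 11q − 10 = −3q − 8 ⇒ q = 1/7.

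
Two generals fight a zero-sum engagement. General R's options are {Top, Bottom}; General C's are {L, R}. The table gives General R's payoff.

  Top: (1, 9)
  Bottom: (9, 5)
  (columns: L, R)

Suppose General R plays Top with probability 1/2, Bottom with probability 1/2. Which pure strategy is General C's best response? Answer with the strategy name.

If General C plays L, General R's expected payoff is (1/2)·1 + (1/2)·9 = 5.
If General C plays R, General R's expected payoff is (1/2)·9 + (1/2)·5 = 7.
General C minimizes General R's payoff; the smallest is 5, so the best response is L.

L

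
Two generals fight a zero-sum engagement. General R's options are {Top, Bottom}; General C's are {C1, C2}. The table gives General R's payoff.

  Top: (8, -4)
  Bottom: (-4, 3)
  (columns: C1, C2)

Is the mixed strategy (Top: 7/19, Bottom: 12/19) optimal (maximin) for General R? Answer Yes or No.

Yes

Against C1 this mix gives (7/19)·8 + (12/19)·(-4) = 8/19.
Against C2 this mix gives (7/19)·(-4) + (12/19)·3 = 8/19.
All of General C's active replies (C1, C2) yield 8/19, and no column does worse for General R. The mix makes General C indifferent and guarantees 8/19, so it is optimal.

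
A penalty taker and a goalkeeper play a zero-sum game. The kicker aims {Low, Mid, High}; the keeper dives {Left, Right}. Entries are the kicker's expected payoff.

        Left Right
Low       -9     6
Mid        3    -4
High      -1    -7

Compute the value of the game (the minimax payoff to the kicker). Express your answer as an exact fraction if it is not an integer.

Row minima: Low → -9, Mid → -4, High → -7; maximin = -4.
Column maxima: Left → 3, Right → 6; minimax = 3.
-4 ≠ 3, so there is no saddle point; optimal play is mixed.
High is strictly dominated by Mid, so the kicker never plays it.
On the remaining 2×2 (Low, Mid vs Left, Right):
Let the kicker play Low with probability p. Expected payoff against Left: (-9)p + 3(1−p) = −12p + 3; against Right: 6p + (-4)(1−p) = 10p − 4.
Setting these equal: −12p + 3 = 10p − 4 ⇒ −22p = -7 ⇒ p = 7/22, and the value is (-12)·(7/22) + 3 = -9/11.
For the keeper: with q = P(Left), equating Low's and Mid's payoffs gives −15q + 6 = 7q − 4 ⇒ q = 5/11.

-9/11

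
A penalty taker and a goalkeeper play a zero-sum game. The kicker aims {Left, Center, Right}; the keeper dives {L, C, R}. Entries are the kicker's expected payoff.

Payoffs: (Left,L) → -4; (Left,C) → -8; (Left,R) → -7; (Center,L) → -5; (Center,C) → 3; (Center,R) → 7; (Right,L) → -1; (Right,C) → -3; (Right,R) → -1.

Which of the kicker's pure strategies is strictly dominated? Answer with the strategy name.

Left

Right gives a strictly higher payoff than Left against every column: -1 > -4, -3 > -8, -1 > -7.
So Left is strictly dominated and the kicker never plays it.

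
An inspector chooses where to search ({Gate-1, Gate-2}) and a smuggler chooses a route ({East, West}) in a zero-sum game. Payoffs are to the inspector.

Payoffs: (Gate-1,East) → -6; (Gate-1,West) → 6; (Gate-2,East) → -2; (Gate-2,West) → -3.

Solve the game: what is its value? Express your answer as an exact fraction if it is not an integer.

-30/13

Row minima: Gate-1 → -6, Gate-2 → -3; maximin = -3.
Column maxima: East → -2, West → 6; minimax = -2.
-3 ≠ -2, so there is no saddle point; optimal play is mixed.
Let the inspector play Gate-1 with probability p. Expected payoff against East: (-6)p + (-2)(1−p) = −4p − 2; against West: 6p + (-3)(1−p) = 9p − 3.
Setting these equal: −4p − 2 = 9p − 3 ⇒ −13p = -1 ⇒ p = 1/13, and the value is (-4)·(1/13) − 2 = -30/13.
For the smuggler: with q = P(East), equating Gate-1's and Gate-2's payoffs gives −12q + 6 = q − 3 ⇒ q = 9/13.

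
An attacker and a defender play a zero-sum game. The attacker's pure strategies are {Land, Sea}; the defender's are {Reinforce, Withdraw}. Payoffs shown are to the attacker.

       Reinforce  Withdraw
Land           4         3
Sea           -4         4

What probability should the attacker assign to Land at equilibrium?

Row minima: Land → 3, Sea → -4; maximin = 3.
Column maxima: Reinforce → 4, Withdraw → 4; minimax = 4.
3 ≠ 4, so there is no saddle point; optimal play is mixed.
Let the attacker play Land with probability p. Expected payoff against Reinforce: 4p + (-4)(1−p) = 8p − 4; against Withdraw: 3p + 4(1−p) = −p + 4.
Setting these equal: 8p − 4 = −p + 4 ⇒ 9p = 8 ⇒ p = 8/9, and the value is (8)·(8/9) − 4 = 28/9.
For the defender: with q = P(Reinforce), equating Land's and Sea's payoffs gives q + 3 = −8q + 4 ⇒ q = 1/9.

8/9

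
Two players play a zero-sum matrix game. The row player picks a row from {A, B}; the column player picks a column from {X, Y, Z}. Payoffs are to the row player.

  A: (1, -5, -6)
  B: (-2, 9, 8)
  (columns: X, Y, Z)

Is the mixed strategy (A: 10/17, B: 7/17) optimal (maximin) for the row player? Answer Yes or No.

Against X this mix gives (10/17)·1 + (7/17)·(-2) = -4/17.
Against Y this mix gives (10/17)·(-5) + (7/17)·9 = 13/17.
Against Z this mix gives (10/17)·(-6) + (7/17)·8 = -4/17.
All of the column player's active replies (X, Z) yield -4/17, and no column does worse for the row player. The mix makes the column player indifferent and guarantees -4/17, so it is optimal.

Yes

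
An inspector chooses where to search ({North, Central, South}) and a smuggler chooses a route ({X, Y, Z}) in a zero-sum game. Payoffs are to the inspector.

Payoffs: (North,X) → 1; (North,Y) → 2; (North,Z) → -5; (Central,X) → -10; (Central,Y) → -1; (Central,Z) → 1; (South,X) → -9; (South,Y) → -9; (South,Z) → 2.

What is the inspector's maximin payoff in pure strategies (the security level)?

Row minima: North → -5, Central → -10, South → -9.
The best of these is -5.

-5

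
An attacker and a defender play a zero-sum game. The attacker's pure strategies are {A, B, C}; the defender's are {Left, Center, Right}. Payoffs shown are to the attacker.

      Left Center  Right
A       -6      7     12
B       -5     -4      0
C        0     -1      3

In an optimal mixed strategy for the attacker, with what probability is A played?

1/14

Row minima: A → -6, B → -5, C → -1; maximin = -1.
Column maxima: Left → 0, Center → 7, Right → 12; minimax = 0.
-1 ≠ 0, so there is no saddle point; optimal play is mixed.
B is strictly dominated by C, so the attacker never plays it.
Right is strictly dominated by Left (it gives the attacker strictly more in every row), so the defender never plays it.
On the remaining 2×2 (A, C vs Left, Center):
Let the attacker play A with probability p. Expected payoff against Left: (-6)p + 0(1−p) = −6p; against Center: 7p + (-1)(1−p) = 8p − 1.
Setting these equal: −6p = 8p − 1 ⇒ −14p = -1 ⇒ p = 1/14, and the value is (-6)·(1/14) = -3/7.
For the defender: with q = P(Left), equating A's and C's payoffs gives −13q + 7 = q − 1 ⇒ q = 4/7.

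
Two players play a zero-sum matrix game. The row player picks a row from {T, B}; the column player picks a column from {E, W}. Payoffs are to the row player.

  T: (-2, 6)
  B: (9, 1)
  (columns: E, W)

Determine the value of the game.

Row minima: T → -2, B → 1; maximin = 1.
Column maxima: E → 9, W → 6; minimax = 6.
1 ≠ 6, so there is no saddle point; optimal play is mixed.
Let the row player play T with probability p. Expected payoff against E: (-2)p + 9(1−p) = −11p + 9; against W: 6p + 1(1−p) = 5p + 1.
Setting these equal: −11p + 9 = 5p + 1 ⇒ −16p = -8 ⇒ p = 1/2, and the value is (-11)·(1/2) + 9 = 7/2.
For the column player: with q = P(E), equating T's and B's payoffs gives −8q + 6 = 8q + 1 ⇒ q = 5/16.

7/2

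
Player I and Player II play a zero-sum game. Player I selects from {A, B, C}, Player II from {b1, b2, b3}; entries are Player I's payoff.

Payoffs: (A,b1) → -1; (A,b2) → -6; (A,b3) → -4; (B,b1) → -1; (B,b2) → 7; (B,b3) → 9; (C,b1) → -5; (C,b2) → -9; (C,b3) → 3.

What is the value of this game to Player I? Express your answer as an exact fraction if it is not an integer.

-1

Row minima: A → -6, B → -1, C → -9; maximin = -1.
Column maxima: b1 → -1, b2 → 7, b3 → 9; minimax = -1.
Since maximin = minimax = -1, there is a saddle point and the value is -1.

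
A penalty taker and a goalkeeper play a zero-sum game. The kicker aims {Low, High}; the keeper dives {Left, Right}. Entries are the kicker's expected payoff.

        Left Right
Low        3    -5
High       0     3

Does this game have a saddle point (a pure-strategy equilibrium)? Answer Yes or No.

Row minima: Low → -5, High → 0; maximin = 0.
Column maxima: Left → 3, Right → 3; minimax = 3.
0 ≠ 3, so no pure-strategy equilibrium exists.

No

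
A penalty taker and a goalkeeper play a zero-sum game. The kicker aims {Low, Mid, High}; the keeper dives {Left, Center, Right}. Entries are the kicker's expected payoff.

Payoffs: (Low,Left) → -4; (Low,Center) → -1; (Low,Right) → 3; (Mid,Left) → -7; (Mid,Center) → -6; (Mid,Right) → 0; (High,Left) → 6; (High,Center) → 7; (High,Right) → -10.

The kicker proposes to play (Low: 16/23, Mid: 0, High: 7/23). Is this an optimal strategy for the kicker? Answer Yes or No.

Yes

Against Left this mix gives (16/23)·(-4) + (7/23)·6 = -22/23.
Against Center this mix gives (16/23)·(-1) + (7/23)·7 = 33/23.
Against Right this mix gives (16/23)·3 + (7/23)·(-10) = -22/23.
All of the keeper's active replies (Left, Right) yield -22/23, and no column does worse for the kicker. The mix makes the keeper indifferent and guarantees -22/23, so it is optimal.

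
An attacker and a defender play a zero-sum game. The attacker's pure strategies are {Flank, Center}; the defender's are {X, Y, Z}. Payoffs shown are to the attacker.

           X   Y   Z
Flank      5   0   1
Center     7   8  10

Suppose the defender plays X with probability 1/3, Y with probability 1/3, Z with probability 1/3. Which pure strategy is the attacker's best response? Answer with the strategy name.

Center

Expected payoff of Flank: (1/3)·5 + (1/3)·0 + (1/3)·1 = 2.
Expected payoff of Center: (1/3)·7 + (1/3)·8 + (1/3)·10 = 25/3.
The largest is 25/3, so the attacker's best response is Center.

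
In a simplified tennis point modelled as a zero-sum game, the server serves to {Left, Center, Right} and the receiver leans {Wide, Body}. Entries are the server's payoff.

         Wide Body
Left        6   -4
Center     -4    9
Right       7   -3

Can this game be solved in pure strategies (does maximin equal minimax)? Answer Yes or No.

Row minima: Left → -4, Center → -4, Right → -3; maximin = -3.
Column maxima: Wide → 7, Body → 9; minimax = 7.
-3 ≠ 7, so no pure-strategy equilibrium exists.

No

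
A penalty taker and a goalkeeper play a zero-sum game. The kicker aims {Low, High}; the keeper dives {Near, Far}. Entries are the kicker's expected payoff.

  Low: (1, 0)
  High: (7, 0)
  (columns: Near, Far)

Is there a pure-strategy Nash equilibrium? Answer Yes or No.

Row minima: Low → 0, High → 0; maximin = 0.
Column maxima: Near → 7, Far → 0; minimax = 0.
maximin = minimax = 0, so a saddle point exists.

Yes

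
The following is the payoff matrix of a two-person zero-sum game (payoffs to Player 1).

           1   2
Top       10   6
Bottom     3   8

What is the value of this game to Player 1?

62/9

Row minima: Top → 6, Bottom → 3; maximin = 6.
Column maxima: 1 → 10, 2 → 8; minimax = 8.
6 ≠ 8, so there is no saddle point; optimal play is mixed.
Let Player 1 play Top with probability p. Expected payoff against 1: 10p + 3(1−p) = 7p + 3; against 2: 6p + 8(1−p) = −2p + 8.
Setting these equal: 7p + 3 = −2p + 8 ⇒ 9p = 5 ⇒ p = 5/9, and the value is (7)·(5/9) + 3 = 62/9.
For Player 2: with q = P(1), equating Top's and Bottom's payoffs gives 4q + 6 = −5q + 8 ⇒ q = 2/9.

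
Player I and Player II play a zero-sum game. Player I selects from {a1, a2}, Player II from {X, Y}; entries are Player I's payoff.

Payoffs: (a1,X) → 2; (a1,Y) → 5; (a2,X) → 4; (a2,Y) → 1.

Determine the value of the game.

Row minima: a1 → 2, a2 → 1; maximin = 2.
Column maxima: X → 4, Y → 5; minimax = 4.
2 ≠ 4, so there is no saddle point; optimal play is mixed.
Let Player I play a1 with probability p. Expected payoff against X: 2p + 4(1−p) = −2p + 4; against Y: 5p + 1(1−p) = 4p + 1.
Setting these equal: −2p + 4 = 4p + 1 ⇒ −6p = -3 ⇒ p = 1/2, and the value is (-2)·(1/2) + 4 = 3.
For Player II: with q = P(X), equating a1's and a2's payoffs gives −3q + 5 = 3q + 1 ⇒ q = 2/3.

3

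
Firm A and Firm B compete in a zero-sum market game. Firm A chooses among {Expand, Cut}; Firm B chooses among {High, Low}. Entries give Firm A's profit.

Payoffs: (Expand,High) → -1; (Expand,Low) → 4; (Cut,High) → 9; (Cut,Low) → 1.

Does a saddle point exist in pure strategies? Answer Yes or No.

Row minima: Expand → -1, Cut → 1; maximin = 1.
Column maxima: High → 9, Low → 4; minimax = 4.
1 ≠ 4, so no pure-strategy equilibrium exists.

No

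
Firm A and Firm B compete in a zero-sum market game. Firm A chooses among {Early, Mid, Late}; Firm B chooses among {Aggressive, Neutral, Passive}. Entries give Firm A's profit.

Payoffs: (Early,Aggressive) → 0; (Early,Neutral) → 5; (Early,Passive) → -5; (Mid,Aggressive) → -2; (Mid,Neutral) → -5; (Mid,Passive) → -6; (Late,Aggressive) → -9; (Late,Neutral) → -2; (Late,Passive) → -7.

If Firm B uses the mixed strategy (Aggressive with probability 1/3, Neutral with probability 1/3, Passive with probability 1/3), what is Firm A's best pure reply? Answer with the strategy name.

Early

Expected payoff of Early: (1/3)·0 + (1/3)·5 + (1/3)·(-5) = 0.
Expected payoff of Mid: (1/3)·(-2) + (1/3)·(-5) + (1/3)·(-6) = -13/3.
Expected payoff of Late: (1/3)·(-9) + (1/3)·(-2) + (1/3)·(-7) = -6.
The largest is 0, so Firm A's best response is Early.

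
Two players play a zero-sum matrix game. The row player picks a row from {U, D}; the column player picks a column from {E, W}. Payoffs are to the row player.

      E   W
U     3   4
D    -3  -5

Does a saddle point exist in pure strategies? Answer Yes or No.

Row minima: U → 3, D → -5; maximin = 3.
Column maxima: E → 3, W → 4; minimax = 3.
maximin = minimax = 3, so a saddle point exists.

Yes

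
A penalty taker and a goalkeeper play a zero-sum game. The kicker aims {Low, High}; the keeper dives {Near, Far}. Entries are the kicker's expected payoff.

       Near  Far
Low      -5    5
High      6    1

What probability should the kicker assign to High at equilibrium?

Row minima: Low → -5, High → 1; maximin = 1.
Column maxima: Near → 6, Far → 5; minimax = 5.
1 ≠ 5, so there is no saddle point; optimal play is mixed.
Let the kicker play Low with probability p. Expected payoff against Near: (-5)p + 6(1−p) = −11p + 6; against Far: 5p + 1(1−p) = 4p + 1.
Setting these equal: −11p + 6 = 4p + 1 ⇒ −15p = -5 ⇒ p = 1/3, and the value is (-11)·(1/3) + 6 = 7/3.
For the keeper: with q = P(Near), equating Low's and High's payoffs gives −10q + 5 = 5q + 1 ⇒ q = 4/15.

2/3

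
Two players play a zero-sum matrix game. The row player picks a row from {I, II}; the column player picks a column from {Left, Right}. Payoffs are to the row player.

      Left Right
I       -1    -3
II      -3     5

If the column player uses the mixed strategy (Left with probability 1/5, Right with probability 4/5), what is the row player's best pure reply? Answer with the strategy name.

Expected payoff of I: (1/5)·(-1) + (4/5)·(-3) = -13/5.
Expected payoff of II: (1/5)·(-3) + (4/5)·5 = 17/5.
The largest is 17/5, so the row player's best response is II.

II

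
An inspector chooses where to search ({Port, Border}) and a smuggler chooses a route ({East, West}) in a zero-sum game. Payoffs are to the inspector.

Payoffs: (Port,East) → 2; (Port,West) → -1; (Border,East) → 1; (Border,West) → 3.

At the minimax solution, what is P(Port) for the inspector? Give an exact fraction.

2/5

Row minima: Port → -1, Border → 1; maximin = 1.
Column maxima: East → 2, West → 3; minimax = 2.
1 ≠ 2, so there is no saddle point; optimal play is mixed.
Let the inspector play Port with probability p. Expected payoff against East: 2p + 1(1−p) = p + 1; against West: (-1)p + 3(1−p) = −4p + 3.
Setting these equal: p + 1 = −4p + 3 ⇒ 5p = 2 ⇒ p = 2/5, and the value is (1)·(2/5) + 1 = 7/5.
For the smuggler: with q = P(East), equating Port's and Border's payoffs gives 3q − 1 = −2q + 3 ⇒ q = 4/5.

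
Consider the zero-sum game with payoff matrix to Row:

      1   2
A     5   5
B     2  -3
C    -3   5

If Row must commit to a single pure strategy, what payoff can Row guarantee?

Row minima: A → 5, B → -3, C → -3.
The best of these is 5.

5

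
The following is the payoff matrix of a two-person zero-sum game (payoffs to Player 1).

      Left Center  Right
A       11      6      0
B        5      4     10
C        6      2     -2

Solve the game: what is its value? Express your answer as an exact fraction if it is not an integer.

Row minima: A → 0, B → 4, C → -2; maximin = 4.
Column maxima: Left → 11, Center → 6, Right → 10; minimax = 6.
4 ≠ 6, so there is no saddle point; optimal play is mixed.
C is strictly dominated by A, so Player 1 never plays it.
Left is strictly dominated by Center (it gives Player 1 strictly more in every row), so Player 2 never plays it.
On the remaining 2×2 (A, B vs Center, Right):
Let Player 1 play A with probability p. Expected payoff against Center: 6p + 4(1−p) = 2p + 4; against Right: 0p + 10(1−p) = −10p + 10.
Setting these equal: 2p + 4 = −10p + 10 ⇒ 12p = 6 ⇒ p = 1/2, and the value is (2)·(1/2) + 4 = 5.
For Player 2: with q = P(Center), equating A's and B's payoffs gives 6q = −6q + 10 ⇒ q = 5/6.

5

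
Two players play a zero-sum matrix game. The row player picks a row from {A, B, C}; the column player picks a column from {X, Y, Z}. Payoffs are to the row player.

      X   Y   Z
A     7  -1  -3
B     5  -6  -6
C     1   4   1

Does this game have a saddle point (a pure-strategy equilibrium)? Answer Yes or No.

Row minima: A → -3, B → -6, C → 1; maximin = 1.
Column maxima: X → 7, Y → 4, Z → 1; minimax = 1.
maximin = minimax = 1, so a saddle point exists.

Yes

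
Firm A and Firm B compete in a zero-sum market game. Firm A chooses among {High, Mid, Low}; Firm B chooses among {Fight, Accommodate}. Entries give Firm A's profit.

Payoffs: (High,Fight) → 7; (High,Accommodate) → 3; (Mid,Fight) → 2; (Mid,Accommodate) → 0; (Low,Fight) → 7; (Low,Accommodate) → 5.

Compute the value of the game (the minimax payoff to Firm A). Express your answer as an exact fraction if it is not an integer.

5

Row minima: High → 3, Mid → 0, Low → 5; maximin = 5.
Column maxima: Fight → 7, Accommodate → 5; minimax = 5.
Since maximin = minimax = 5, there is a saddle point and the value is 5.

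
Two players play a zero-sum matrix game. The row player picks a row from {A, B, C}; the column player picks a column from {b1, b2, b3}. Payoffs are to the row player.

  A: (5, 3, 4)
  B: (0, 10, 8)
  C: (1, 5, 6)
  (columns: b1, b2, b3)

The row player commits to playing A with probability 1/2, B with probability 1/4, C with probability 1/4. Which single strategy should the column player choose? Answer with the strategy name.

b1

If the column player plays b1, the row player's expected payoff is (1/2)·5 + (1/4)·0 + (1/4)·1 = 11/4.
If the column player plays b2, the row player's expected payoff is (1/2)·3 + (1/4)·10 + (1/4)·5 = 21/4.
If the column player plays b3, the row player's expected payoff is (1/2)·4 + (1/4)·8 + (1/4)·6 = 11/2.
The column player minimizes the row player's payoff; the smallest is 11/4, so the best response is b1.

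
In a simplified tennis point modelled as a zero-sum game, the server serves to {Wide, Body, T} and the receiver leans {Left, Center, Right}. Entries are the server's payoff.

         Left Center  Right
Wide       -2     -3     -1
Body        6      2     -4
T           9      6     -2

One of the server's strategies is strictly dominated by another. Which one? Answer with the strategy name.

T gives a strictly higher payoff than Body against every column: 9 > 6, 6 > 2, -2 > -4.
So Body is strictly dominated and the server never plays it.

Body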